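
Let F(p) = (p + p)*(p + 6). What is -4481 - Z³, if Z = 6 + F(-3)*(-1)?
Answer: -18305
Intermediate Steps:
F(p) = 2*p*(6 + p) (F(p) = (2*p)*(6 + p) = 2*p*(6 + p))
Z = 24 (Z = 6 + (2*(-3)*(6 - 3))*(-1) = 6 + (2*(-3)*3)*(-1) = 6 - 18*(-1) = 6 + 18 = 24)
-4481 - Z³ = -4481 - 1*24³ = -4481 - 1*13824 = -4481 - 13824 = -18305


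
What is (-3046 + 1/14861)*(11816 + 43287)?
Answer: -2494325735315/14861 ≈ -1.6784e+8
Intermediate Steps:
(-3046 + 1/14861)*(11816 + 43287) = (-3046 + 1/14861)*55103 = -45266605/14861*55103 = -2494325735315/14861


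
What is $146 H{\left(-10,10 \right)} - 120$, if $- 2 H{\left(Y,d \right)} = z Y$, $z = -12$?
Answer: $-8880$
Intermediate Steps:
$H{\left(Y,d \right)} = 6 Y$ ($H{\left(Y,d \right)} = - \frac{\left(-12\right) Y}{2} = 6 Y$)
$146 H{\left(-10,10 \right)} - 120 = 146 \cdot 6 \left(-10\right) - 120 = 146 \left(-60\right) - 120 = -8760 - 120 = -8880$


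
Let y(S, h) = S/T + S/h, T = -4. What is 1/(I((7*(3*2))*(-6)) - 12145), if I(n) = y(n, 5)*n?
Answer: -5/76601 ≈ -6.5273e-5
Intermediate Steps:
y(S, h) = -S/4 + S/h (y(S, h) = S/(-4) + S/h = S*(-¼) + S/h = -S/4 + S/h)
I(n) = -n²/20 (I(n) = (-n/4 + n/5)*n = (-n/20)*n = -n²/20)
1/(I((7*(3*2))*(-6)) - 12145) = 1/(-((7*(3*2))*(-6))²/20 - 12145) = 1/(-((7*6)*(-6))²/20 - 12145) = 1/(-(42*(-6))²/20 - 12145) = 1/(-1/20*(-252)² - 12145) = 1/(-1/20*63504 - 12145) = 1/(-15876/5 - 12145) = 1/(-76601/5) = -5/76601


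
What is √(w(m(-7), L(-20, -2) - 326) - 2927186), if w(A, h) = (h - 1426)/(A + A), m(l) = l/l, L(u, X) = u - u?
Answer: I*√2928062 ≈ 1711.2*I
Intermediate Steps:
L(u, X) = 0
m(l) = 1
w(A, h) = (-1426 + h)/(2*A) (w(A, h) = (-1426 + h)/((2*A)) = (-1426 + h)*(1/(2*A)) = (-1426 + h)/(2*A))
√(w(m(-7), L(-20, -2) - 326) - 2927186) = √((½)*(-1426 + (0 - 326))/1 - 2927186) = √((½)*1*(-1426 - 326) - 2927186) = √((½)*1*(-1752) - 2927186) = √(-876 - 2927186) = √(-2928062) = I*√2928062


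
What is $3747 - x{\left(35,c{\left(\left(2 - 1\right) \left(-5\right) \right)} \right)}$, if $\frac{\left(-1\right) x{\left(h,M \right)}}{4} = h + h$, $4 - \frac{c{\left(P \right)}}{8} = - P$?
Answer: $4027$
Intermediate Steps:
$c{\left(P \right)} = 32 + 8 P$ ($c{\left(P \right)} = 32 - 8 \left(- P\right) = 32 + 8 P$)
$x{\left(h,M \right)} = - 8 h$ ($x{\left(h,M \right)} = - 4 \left(h + h\right) = - 4 \cdot 2 h = - 8 h$)
$3747 - x{\left(35,c{\left(\left(2 - 1\right) \left(-5\right) \right)} \right)} = 3747 - \left(-8\right) 35 = 3747 - -280 = 3747 + 280 = 4027$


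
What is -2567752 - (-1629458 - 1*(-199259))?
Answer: -1137553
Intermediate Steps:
-2567752 - (-1629458 - 1*(-199259)) = -2567752 - (-1629458 + 199259) = -2567752 - 1*(-1430199) = -2567752 + 1430199 = -1137553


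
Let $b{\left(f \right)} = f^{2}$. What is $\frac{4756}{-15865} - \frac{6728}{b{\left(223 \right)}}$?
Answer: $- \frac{343250844}{788950585} \approx -0.43507$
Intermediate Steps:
$\frac{4756}{-15865} - \frac{6728}{b{\left(223 \right)}} = \frac{4756}{-15865} - \frac{6728}{223^{2}} = 4756 \left(- \frac{1}{15865}\right) - \frac{6728}{49729} = - \frac{4756}{15865} - \frac{6728}{49729} = - \frac{343250844}{788950585}$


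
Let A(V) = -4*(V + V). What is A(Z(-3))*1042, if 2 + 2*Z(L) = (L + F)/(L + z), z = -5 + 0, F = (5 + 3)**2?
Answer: 40117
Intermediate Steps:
F = 64 (F = 8**2 = 64)
z = -5
Z(L) = -1 + (64 + L)/(2*(-5 + L)) (Z(L) = -1 + ((L + 64)/(L - 5))/2 = -1 + ((64 + L)/(-5 + L))/2 = -1 + (64 + L)/(2*(-5 + L)))
A(V) = -8*V
A(Z(-3))*1042 = -4*(74 - 1*(-3))/(-5 - 3)*1042 = -4*(74 + 3)/(-8)*1042 = -4*(-1)*77/8*1042 = -8*(-77/16)*1042 = (77/2)*1042 = 40117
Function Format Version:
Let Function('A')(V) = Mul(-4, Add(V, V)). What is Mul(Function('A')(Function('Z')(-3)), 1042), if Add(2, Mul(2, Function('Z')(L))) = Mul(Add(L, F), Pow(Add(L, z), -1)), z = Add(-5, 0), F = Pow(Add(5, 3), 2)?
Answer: 40117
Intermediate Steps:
F = 64 (F = Pow(8, 2) = 64)
z = -5
Function('Z')(L) = Add(-1, Mul(Rational(1, 2), Pow(Add(-5, L), -1), Add(64, L))) (Function('Z')(L) = Add(-1, Mul(Rational(1, 2), Mul(Add(L, 64), Pow(Add(L, -5), -1)))) = Add(-1, Mul(Rational(1, 2), Mul(Add(64, L), Pow(Add(-5, L), -1)))) = Add(-1, Mul(Rational(1, 2), Mul(Pow(Add(-5, L), -1), Add(64, L)))) = Add(-1, Mul(Rational(1, 2), Pow(Add(-5, L), -1), Add(64, L))))
Function('A')(V) = Mul(-8, V) (Function('A')(V) = Mul(-4, Mul(2, V)) = Mul(-8, V))
Mul(Function('A')(Function('Z')(-3)), 1042) = Mul(Mul(-8, Mul(Rational(1, 2), Pow(Add(-5, -3), -1), Add(74, Mul(-1, -3)))), 1042) = Mul(Mul(-8, Mul(Rational(1, 2), Pow(-8, -1), Add(74, 3))), 1042) = Mul(Mul(-8, Mul(Rational(1, 2), Rational(-1, 8), 77)), 1042) = Mul(Mul(-8, Rational(-77, 16)), 1042) = Mul(Rational(77, 2), 1042) = 40117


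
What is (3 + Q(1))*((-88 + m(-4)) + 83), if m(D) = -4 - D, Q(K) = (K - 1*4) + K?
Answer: -5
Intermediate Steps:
Q(K) = -4 + 2*K (Q(K) = (K - 4) + K = (-4 + K) + K = -4 + 2*K)
(3 + Q(1))*((-88 + m(-4)) + 83) = (3 + (-4 + 2*1))*((-88 + (-4 - 1*(-4))) + 83) = (3 + (-4 + 2))*((-88 + (-4 + 4)) + 83) = (3 - 2)*((-88 + 0) + 83) = 1*(-88 + 83) = 1*(-5) = -5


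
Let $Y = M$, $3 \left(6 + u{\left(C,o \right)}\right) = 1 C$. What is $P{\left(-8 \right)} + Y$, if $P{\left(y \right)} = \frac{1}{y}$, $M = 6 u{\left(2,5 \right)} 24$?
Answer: $- \frac{6145}{8} \approx -768.13$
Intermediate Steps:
$u{\left(C,o \right)} = -6 + \frac{C}{3}$ ($u{\left(C,o \right)} = -6 + \frac{1 C}{3} = -6 + \frac{C}{3}$)
$M = -768$ ($M = 6 \left(-6 + \frac{1}{3} \cdot 2\right) 24 = 6 \left(-6 + \frac{2}{3}\right) 24 = 6 \left(- \frac{16}{3}\right) 24 = \left(-32\right) 24 = -768$)
$Y = -768$
$P{\left(-8 \right)} + Y = \frac{1}{-8} - 768 = - \frac{1}{8} - 768 = - \frac{6145}{8}$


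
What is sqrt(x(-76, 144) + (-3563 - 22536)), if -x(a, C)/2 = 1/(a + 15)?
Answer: 3*I*sqrt(10790473)/61 ≈ 161.55*I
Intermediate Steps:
x(a, C) = -2/(15 + a) (x(a, C) = -2/(a + 15) = -2/(15 + a))
sqrt(x(-76, 144) + (-3563 - 22536)) = sqrt(-2/(15 - 76) + (-3563 - 22536)) = sqrt(-2/(-61) - 26099) = sqrt(-2*(-1/61) - 26099) = sqrt(2/61 - 26099) = sqrt(-1592037/61) = 3*I*sqrt(10790473)/61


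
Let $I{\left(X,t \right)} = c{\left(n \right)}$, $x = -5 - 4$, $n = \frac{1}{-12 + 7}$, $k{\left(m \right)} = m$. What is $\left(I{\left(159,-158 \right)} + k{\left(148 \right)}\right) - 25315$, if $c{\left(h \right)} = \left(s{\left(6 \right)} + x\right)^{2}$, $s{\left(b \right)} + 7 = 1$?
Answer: $-24942$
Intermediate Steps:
$s{\left(b \right)} = -6$ ($s{\left(b \right)} = -7 + 1 = -6$)
$n = - \frac{1}{5}$ ($n = \frac{1}{-5} = - \frac{1}{5} \approx -0.2$)
$x = -9$
$c{\left(h \right)} = 225$ ($c{\left(h \right)} = \left(-6 - 9\right)^{2} = \left(-15\right)^{2} = 225$)
$I{\left(X,t \right)} = 225$
$\left(I{\left(159,-158 \right)} + k{\left(148 \right)}\right) - 25315 = \left(225 + 148\right) - 25315 = 373 - 25315 = -24942$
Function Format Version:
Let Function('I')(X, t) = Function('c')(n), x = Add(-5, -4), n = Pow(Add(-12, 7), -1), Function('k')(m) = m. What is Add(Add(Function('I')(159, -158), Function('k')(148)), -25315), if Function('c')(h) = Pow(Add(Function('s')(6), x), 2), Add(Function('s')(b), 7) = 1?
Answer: -24942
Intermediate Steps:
Function('s')(b) = -6 (Function('s')(b) = Add(-7, 1) = -6)
n = Rational(-1, 5) (n = Pow(-5, -1) = Rational(-1, 5) ≈ -0.20000)
x = -9
Function('c')(h) = 225 (Function('c')(h) = Pow(Add(-6, -9), 2) = Pow(-15, 2) = 225)
Function('I')(X, t) = 225
Add(Add(Function('I')(159, -158), Function('k')(148)), -25315) = Add(Add(225, 148), -25315) = Add(373, -25315) = -24942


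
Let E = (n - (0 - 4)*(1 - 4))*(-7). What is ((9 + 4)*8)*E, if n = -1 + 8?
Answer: 3640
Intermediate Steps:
n = 7
E = 35 (E = (7 - (0 - 4)*(1 - 4))*(-7) = (7 - (-4)*(-3))*(-7) = (7 - 1*12)*(-7) = (7 - 12)*(-7) = -5*(-7) = 35)
((9 + 4)*8)*E = ((9 + 4)*8)*35 = (13*8)*35 = 104*35 = 3640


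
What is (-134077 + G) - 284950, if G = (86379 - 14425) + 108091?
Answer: -238982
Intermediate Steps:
G = 180045 (G = 71954 + 108091 = 180045)
(-134077 + G) - 284950 = (-134077 + 180045) - 284950 = 45968 - 284950 = -238982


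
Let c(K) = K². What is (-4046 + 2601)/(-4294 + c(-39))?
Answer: 1445/2773 ≈ 0.52110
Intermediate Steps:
(-4046 + 2601)/(-4294 + c(-39)) = (-4046 + 2601)/(-4294 + (-39)²) = -1445/(-4294 + 1521) = -1445/(-2773) = -1445*(-1/2773) = 1445/2773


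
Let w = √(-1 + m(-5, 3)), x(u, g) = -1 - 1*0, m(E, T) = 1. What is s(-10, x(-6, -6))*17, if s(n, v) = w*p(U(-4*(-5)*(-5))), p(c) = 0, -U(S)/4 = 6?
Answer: 0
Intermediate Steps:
U(S) = -24 (U(S) = -4*6 = -24)
x(u, g) = -1 (x(u, g) = -1 + 0 = -1)
w = 0 (w = √(-1 + 1) = √0 = 0)
s(n, v) = 0 (s(n, v) = 0*0 = 0)
s(-10, x(-6, -6))*17 = 0*17 = 0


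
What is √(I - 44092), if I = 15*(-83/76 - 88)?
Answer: I*√65598583/38 ≈ 213.14*I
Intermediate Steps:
I = -101565/76 (I = 15*(-83*1/76 - 88) = 15*(-83/76 - 88) = 15*(-6771/76) = -101565/76 ≈ -1336.4)
√(I - 44092) = √(-101565/76 - 44092) = √(-3452557/76) = I*√65598583/38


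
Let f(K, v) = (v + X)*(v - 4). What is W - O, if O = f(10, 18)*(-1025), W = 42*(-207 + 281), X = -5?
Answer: 189658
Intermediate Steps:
W = 3108 (W = 42*74 = 3108)
f(K, v) = (-5 + v)*(-4 + v) (f(K, v) = (v - 5)*(v - 4) = (-5 + v)*(-4 + v))
O = -186550 (O = (20 + 18² - 9*18)*(-1025) = (20 + 324 - 162)*(-1025) = 182*(-1025) = -186550)
W - O = 3108 - 1*(-186550) = 3108 + 186550 = 189658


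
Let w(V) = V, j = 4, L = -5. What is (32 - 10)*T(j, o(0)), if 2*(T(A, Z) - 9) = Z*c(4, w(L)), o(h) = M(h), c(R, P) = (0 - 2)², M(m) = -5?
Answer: -22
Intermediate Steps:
c(R, P) = 4 (c(R, P) = (-2)² = 4)
o(h) = -5
T(A, Z) = 9 + 2*Z (T(A, Z) = 9 + (Z*4)/2 = 9 + (4*Z)/2 = 9 + 2*Z)
(32 - 10)*T(j, o(0)) = (32 - 10)*(9 + 2*(-5)) = 22*(9 - 10) = 22*(-1) = -22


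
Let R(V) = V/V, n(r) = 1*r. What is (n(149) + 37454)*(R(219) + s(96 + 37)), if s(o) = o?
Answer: 5038802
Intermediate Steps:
n(r) = r
R(V) = 1
(n(149) + 37454)*(R(219) + s(96 + 37)) = (149 + 37454)*(1 + (96 + 37)) = 37603*(1 + 133) = 37603*134 = 5038802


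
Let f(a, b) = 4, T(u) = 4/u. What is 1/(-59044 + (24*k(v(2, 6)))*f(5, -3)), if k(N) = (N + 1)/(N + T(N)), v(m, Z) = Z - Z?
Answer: -1/59044 ≈ -1.6937e-5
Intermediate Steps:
v(m, Z) = 0
k(N) = (1 + N)/(N + 4/N) (k(N) = (N + 1)/(N + 4/N) = (1 + N)/(N + 4/N))
1/(-59044 + (24*k(v(2, 6)))*f(5, -3)) = 1/(-59044 + (24*(0*(1 + 0)/(4 + 0²)))*4) = 1/(-59044 + (24*(0*1/(4 + 0)))*4) = 1/(-59044 + (24*(0*1/4))*4) = 1/(-59044 + (24*(0*(¼)*1))*4) = 1/(-59044 + (24*0)*4) = 1/(-59044 + 0*4) = 1/(-59044 + 0) = 1/(-59044) = -1/59044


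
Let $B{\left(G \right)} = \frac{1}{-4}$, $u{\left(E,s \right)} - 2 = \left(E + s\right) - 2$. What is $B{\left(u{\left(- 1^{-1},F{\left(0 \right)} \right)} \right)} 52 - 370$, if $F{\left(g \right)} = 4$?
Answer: $-383$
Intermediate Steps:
$u{\left(E,s \right)} = E + s$ ($u{\left(E,s \right)} = 2 - \left(2 - E - s\right) = 2 + \left(-2 + E + s\right) = E + s$)
$B{\left(G \right)} = - \frac{1}{4}$
$B{\left(u{\left(- 1^{-1},F{\left(0 \right)} \right)} \right)} 52 - 370 = \left(- \frac{1}{4}\right) 52 - 370 = -13 - 370 = -383$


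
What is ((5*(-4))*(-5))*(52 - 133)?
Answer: -8100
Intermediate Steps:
((5*(-4))*(-5))*(52 - 133) = -20*(-5)*(-81) = 100*(-81) = -8100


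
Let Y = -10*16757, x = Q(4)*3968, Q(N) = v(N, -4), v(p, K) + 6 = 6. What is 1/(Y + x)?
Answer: -1/167570 ≈ -5.9677e-6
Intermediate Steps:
v(p, K) = 0 (v(p, K) = -6 + 6 = 0)
Q(N) = 0
x = 0 (x = 0*3968 = 0)
Y = -167570
1/(Y + x) = 1/(-167570 + 0) = 1/(-167570) = -1/167570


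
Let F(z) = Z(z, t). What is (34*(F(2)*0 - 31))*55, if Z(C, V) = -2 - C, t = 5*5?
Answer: -57970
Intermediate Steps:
t = 25
F(z) = -2 - z
(34*(F(2)*0 - 31))*55 = (34*((-2 - 1*2)*0 - 31))*55 = (34*((-2 - 2)*0 - 31))*55 = (34*(-4*0 - 31))*55 = (34*(0 - 31))*55 = (34*(-31))*55 = -1054*55 = -57970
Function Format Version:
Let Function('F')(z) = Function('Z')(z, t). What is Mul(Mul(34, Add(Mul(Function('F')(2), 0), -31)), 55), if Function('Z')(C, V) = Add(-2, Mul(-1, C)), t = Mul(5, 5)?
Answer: -57970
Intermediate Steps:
t = 25
Function('F')(z) = Add(-2, Mul(-1, z))
Mul(Mul(34, Add(Mul(Function('F')(2), 0), -31)), 55) = Mul(Mul(34, Add(Mul(Add(-2, Mul(-1, 2)), 0), -31)), 55) = Mul(Mul(34, Add(Mul(Add(-2, -2), 0), -31)), 55) = Mul(Mul(34, Add(Mul(-4, 0), -31)), 55) = Mul(Mul(34, Add(0, -31)), 55) = Mul(Mul(34, -31), 55) = Mul(-1054, 55) = -57970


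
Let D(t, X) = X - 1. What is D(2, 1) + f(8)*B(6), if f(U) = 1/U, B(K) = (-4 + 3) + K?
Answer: 5/8 ≈ 0.62500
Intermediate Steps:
D(t, X) = -1 + X
B(K) = -1 + K
D(2, 1) + f(8)*B(6) = (-1 + 1) + (-1 + 6)/8 = 0 + (⅛)*5 = 0 + 5/8 = 5/8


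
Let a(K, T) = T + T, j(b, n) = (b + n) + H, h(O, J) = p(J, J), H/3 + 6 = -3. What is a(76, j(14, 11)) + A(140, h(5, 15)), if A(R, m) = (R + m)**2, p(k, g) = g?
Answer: 24021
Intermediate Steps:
H = -27 (H = -18 + 3*(-3) = -18 - 9 = -27)
h(O, J) = J
j(b, n) = -27 + b + n (j(b, n) = (b + n) - 27 = -27 + b + n)
a(K, T) = 2*T
a(76, j(14, 11)) + A(140, h(5, 15)) = 2*(-27 + 14 + 11) + (140 + 15)**2 = 2*(-2) + 155**2 = -4 + 24025 = 24021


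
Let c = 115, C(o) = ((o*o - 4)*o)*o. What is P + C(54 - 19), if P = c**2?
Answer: 1508950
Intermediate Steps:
C(o) = o**2*(-4 + o**2) (C(o) = ((o**2 - 4)*o)*o = ((-4 + o**2)*o)*o = (o*(-4 + o**2))*o = o**2*(-4 + o**2))
P = 13225 (P = 115**2 = 13225)
P + C(54 - 19) = 13225 + (54 - 19)**2*(-4 + (54 - 19)**2) = 13225 + 35**2*(-4 + 35**2) = 13225 + 1225*(-4 + 1225) = 13225 + 1225*1221 = 13225 + 1495725 = 1508950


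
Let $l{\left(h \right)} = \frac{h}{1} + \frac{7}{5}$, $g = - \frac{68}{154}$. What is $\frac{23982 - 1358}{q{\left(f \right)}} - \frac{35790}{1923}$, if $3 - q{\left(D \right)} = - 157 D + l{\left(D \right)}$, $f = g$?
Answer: $- \frac{368268660}{1037779} \approx -354.86$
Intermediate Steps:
$g = - \frac{34}{77}$ ($g = \left(-68\right) \frac{1}{154} = - \frac{34}{77} \approx -0.44156$)
$f = - \frac{34}{77} \approx -0.44156$
$l{\left(h \right)} = \frac{7}{5} + h$ ($l{\left(h \right)} = h 1 + 7 \cdot \frac{1}{5} = h + \frac{7}{5} = \frac{7}{5} + h$)
$q{\left(D \right)} = \frac{8}{5} + 156 D$ ($q{\left(D \right)} = 3 - \left(- 157 D + \left(\frac{7}{5} + D\right)\right) = 3 - \left(\frac{7}{5} - 156 D\right) = 3 + \left(- \frac{7}{5} + 156 D\right) = \frac{8}{5} + 156 D$)
$\frac{23982 - 1358}{q{\left(f \right)}} - \frac{35790}{1923} = \frac{23982 - 1358}{\frac{8}{5} + 156 \left(- \frac{34}{77}\right)} - \frac{35790}{1923} = \frac{22624}{\frac{8}{5} - \frac{5304}{77}} - \frac{11930}{641} = \frac{22624}{- \frac{25904}{385}} - \frac{11930}{641} = 22624 \left(- \frac{385}{25904}\right) - \frac{11930}{641} = - \frac{544390}{1619} - \frac{11930}{641} = - \frac{368268660}{1037779}$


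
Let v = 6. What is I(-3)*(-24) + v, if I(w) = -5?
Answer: 126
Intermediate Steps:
I(-3)*(-24) + v = -5*(-24) + 6 = 120 + 6 = 126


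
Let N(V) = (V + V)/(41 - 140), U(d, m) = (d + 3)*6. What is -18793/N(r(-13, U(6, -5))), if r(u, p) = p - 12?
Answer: 620169/28 ≈ 22149.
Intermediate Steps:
U(d, m) = 18 + 6*d (U(d, m) = (3 + d)*6 = 18 + 6*d)
r(u, p) = -12 + p
N(V) = -2*V/99 (N(V) = (2*V)/(-99) = (2*V)*(-1/99) = -2*V/99)
-18793/N(r(-13, U(6, -5))) = -18793*(-99/(2*(-12 + (18 + 6*6)))) = -18793*(-99/(2*(-12 + (18 + 36)))) = -18793*(-99/(2*(-12 + 54))) = -18793/((-2/99*42)) = -18793/(-28/33) = -18793*(-33/28) = 620169/28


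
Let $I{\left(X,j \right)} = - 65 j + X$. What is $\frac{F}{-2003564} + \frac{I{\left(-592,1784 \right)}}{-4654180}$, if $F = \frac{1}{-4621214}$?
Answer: $\frac{269785770120271593}{10773144481201097320} \approx 0.025042$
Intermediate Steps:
$F = - \frac{1}{4621214} \approx -2.1639 \cdot 10^{-7}$
$I{\left(X,j \right)} = X - 65 j$
$\frac{F}{-2003564} + \frac{I{\left(-592,1784 \right)}}{-4654180} = - \frac{1}{4621214 \left(-2003564\right)} + \frac{-592 - 115960}{-4654180} = \left(- \frac{1}{4621214}\right) \left(- \frac{1}{2003564}\right) + \left(-592 - 115960\right) \left(- \frac{1}{4654180}\right) = \frac{1}{9258898006696} - - \frac{29138}{1163545} = \frac{1}{9258898006696} + \frac{29138}{1163545} = \frac{269785770120271593}{10773144481201097320}$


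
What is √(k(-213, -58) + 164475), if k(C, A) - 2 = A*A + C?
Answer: 2*√41907 ≈ 409.42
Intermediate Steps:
k(C, A) = 2 + C + A² (k(C, A) = 2 + (A*A + C) = 2 + (A² + C) = 2 + (C + A²) = 2 + C + A²)
√(k(-213, -58) + 164475) = √((2 - 213 + (-58)²) + 164475) = √((2 - 213 + 3364) + 164475) = √(3153 + 164475) = √167628 = 2*√41907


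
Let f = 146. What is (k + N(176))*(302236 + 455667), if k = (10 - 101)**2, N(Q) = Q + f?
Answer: 6520239509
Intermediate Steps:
N(Q) = 146 + Q (N(Q) = Q + 146 = 146 + Q)
k = 8281 (k = (-91)**2 = 8281)
(k + N(176))*(302236 + 455667) = (8281 + (146 + 176))*(302236 + 455667) = (8281 + 322)*757903 = 8603*757903 = 6520239509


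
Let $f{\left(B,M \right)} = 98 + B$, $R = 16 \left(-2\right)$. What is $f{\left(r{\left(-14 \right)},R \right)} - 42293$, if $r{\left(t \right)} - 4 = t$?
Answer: $-42205$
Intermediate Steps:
$R = -32$
$r{\left(t \right)} = 4 + t$
$f{\left(r{\left(-14 \right)},R \right)} - 42293 = \left(98 + \left(4 - 14\right)\right) - 42293 = \left(98 - 10\right) - 42293 = 88 - 42293 = -42205$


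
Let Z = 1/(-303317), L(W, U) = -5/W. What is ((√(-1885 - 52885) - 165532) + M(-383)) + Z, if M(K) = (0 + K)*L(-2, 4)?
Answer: -100998191345/606634 + I*√54770 ≈ -1.6649e+5 + 234.03*I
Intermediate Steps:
Z = -1/303317 ≈ -3.2969e-6
M(K) = 5*K/2 (M(K) = (0 + K)*(-5/(-2)) = K*(-5*(-½)) = K*(5/2) = 5*K/2)
((√(-1885 - 52885) - 165532) + M(-383)) + Z = ((√(-1885 - 52885) - 165532) + (5/2)*(-383)) - 1/303317 = ((√(-54770) - 165532) - 1915/2) - 1/303317 = ((I*√54770 - 165532) - 1915/2) - 1/303317 = ((-165532 + I*√54770) - 1915/2) - 1/303317 = (-332979/2 + I*√54770) - 1/303317 = -100998191345/606634 + I*√54770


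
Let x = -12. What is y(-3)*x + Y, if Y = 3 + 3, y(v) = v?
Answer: 42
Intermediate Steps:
Y = 6
y(-3)*x + Y = -3*(-12) + 6 = 36 + 6 = 42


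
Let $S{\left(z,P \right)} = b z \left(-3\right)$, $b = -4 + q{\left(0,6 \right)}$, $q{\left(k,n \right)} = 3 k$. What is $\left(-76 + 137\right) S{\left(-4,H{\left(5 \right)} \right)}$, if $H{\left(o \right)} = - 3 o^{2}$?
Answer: $-2928$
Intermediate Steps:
$b = -4$ ($b = -4 + 3 \cdot 0 = -4 + 0 = -4$)
$S{\left(z,P \right)} = 12 z$ ($S{\left(z,P \right)} = - 4 z \left(-3\right) = 12 z$)
$\left(-76 + 137\right) S{\left(-4,H{\left(5 \right)} \right)} = \left(-76 + 137\right) 12 \left(-4\right) = 61 \left(-48\right) = -2928$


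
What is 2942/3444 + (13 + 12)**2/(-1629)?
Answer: 440003/935046 ≈ 0.47057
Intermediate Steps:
2942/3444 + (13 + 12)**2/(-1629) = 2942*(1/3444) + 25**2*(-1/1629) = 1471/1722 + 625*(-1/1629) = 1471/1722 - 625/1629 = 440003/935046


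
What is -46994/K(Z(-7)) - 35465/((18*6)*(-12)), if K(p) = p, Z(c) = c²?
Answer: -59166439/63504 ≈ -931.70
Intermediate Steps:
-46994/K(Z(-7)) - 35465/((18*6)*(-12)) = -46994/((-7)²) - 35465/((18*6)*(-12)) = -46994/49 - 35465/(108*(-12)) = -46994*1/49 - 35465/(-1296) = -46994/49 - 35465*(-1/1296) = -46994/49 + 35465/1296 = -59166439/63504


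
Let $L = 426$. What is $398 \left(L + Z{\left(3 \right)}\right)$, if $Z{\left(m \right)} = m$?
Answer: $170742$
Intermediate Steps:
$398 \left(L + Z{\left(3 \right)}\right) = 398 \left(426 + 3\right) = 398 \cdot 429 = 170742$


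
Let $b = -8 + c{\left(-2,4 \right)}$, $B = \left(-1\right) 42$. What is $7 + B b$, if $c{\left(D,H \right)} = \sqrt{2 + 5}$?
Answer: $343 - 42 \sqrt{7} \approx 231.88$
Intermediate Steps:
$B = -42$
$c{\left(D,H \right)} = \sqrt{7}$
$b = -8 + \sqrt{7} \approx -5.3542$
$7 + B b = 7 - 42 \left(-8 + \sqrt{7}\right) = 7 + \left(336 - 42 \sqrt{7}\right) = 343 - 42 \sqrt{7}$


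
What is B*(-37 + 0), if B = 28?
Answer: -1036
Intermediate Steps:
B*(-37 + 0) = 28*(-37 + 0) = 28*(-37) = -1036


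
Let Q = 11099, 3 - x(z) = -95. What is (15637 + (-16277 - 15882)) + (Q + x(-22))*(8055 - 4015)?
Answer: 45219358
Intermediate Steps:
x(z) = 98 (x(z) = 3 - 1*(-95) = 3 + 95 = 98)
(15637 + (-16277 - 15882)) + (Q + x(-22))*(8055 - 4015) = (15637 + (-16277 - 15882)) + (11099 + 98)*(8055 - 4015) = (15637 - 32159) + 11197*4040 = -16522 + 45235880 = 45219358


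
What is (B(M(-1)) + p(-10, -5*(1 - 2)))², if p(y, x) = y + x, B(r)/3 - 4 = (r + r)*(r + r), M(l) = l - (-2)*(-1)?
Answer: 13225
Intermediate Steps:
M(l) = -2 + l (M(l) = l - 1*2 = l - 2 = -2 + l)
B(r) = 12 + 12*r² (B(r) = 12 + 3*((r + r)*(r + r)) = 12 + 3*((2*r)*(2*r)) = 12 + 3*(4*r²) = 12 + 12*r²)
p(y, x) = x + y
(B(M(-1)) + p(-10, -5*(1 - 2)))² = ((12 + 12*(-2 - 1)²) + (-5*(1 - 2) - 10))² = ((12 + 12*(-3)²) + (-5*(-1) - 10))² = ((12 + 12*9) + (5 - 10))² = ((12 + 108) - 5)² = (120 - 5)² = 115² = 13225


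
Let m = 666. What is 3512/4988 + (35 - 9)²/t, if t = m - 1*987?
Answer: -561134/400287 ≈ -1.4018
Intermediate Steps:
t = -321 (t = 666 - 1*987 = 666 - 987 = -321)
3512/4988 + (35 - 9)²/t = 3512/4988 + (35 - 9)²/(-321) = 3512*(1/4988) + 26²*(-1/321) = 878/1247 + 676*(-1/321) = 878/1247 - 676/321 = -561134/400287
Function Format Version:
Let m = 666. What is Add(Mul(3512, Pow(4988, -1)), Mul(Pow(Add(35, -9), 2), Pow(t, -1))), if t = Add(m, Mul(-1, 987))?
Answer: Rational(-561134, 400287) ≈ -1.4018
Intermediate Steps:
t = -321 (t = Add(666, Mul(-1, 987)) = Add(666, -987) = -321)
Add(Mul(3512, Pow(4988, -1)), Mul(Pow(Add(35, -9), 2), Pow(t, -1))) = Add(Mul(3512, Pow(4988, -1)), Mul(Pow(Add(35, -9), 2), Pow(-321, -1))) = Add(Mul(3512, Rational(1, 4988)), Mul(Pow(26, 2), Rational(-1, 321))) = Add(Rational(878, 1247), Mul(676, Rational(-1, 321))) = Add(Rational(878, 1247), Rational(-676, 321)) = Rational(-561134, 400287)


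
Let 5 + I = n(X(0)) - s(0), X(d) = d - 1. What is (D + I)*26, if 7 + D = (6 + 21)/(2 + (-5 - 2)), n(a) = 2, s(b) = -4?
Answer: -1482/5 ≈ -296.40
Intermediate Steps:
X(d) = -1 + d
I = 1 (I = -5 + (2 - 1*(-4)) = -5 + (2 + 4) = -5 + 6 = 1)
D = -62/5 (D = -7 + (6 + 21)/(2 + (-5 - 2)) = -7 + 27/(2 - 7) = -7 + 27/(-5) = -7 + 27*(-⅕) = -7 - 27/5 = -62/5 ≈ -12.400)
(D + I)*26 = (-62/5 + 1)*26 = -57/5*26 = -1482/5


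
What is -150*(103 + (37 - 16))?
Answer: -18600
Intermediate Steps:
-150*(103 + (37 - 16)) = -150*(103 + 21) = -150*124 = -18600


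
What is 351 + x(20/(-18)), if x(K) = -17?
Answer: 334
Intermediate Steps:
351 + x(20/(-18)) = 351 - 17 = 334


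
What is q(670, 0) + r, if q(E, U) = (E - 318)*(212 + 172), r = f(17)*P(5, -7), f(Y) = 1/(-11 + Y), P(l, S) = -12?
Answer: 135166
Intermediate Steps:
r = -2 (r = -12/(-11 + 17) = -12/6 = (⅙)*(-12) = -2)
q(E, U) = -122112 + 384*E (q(E, U) = (-318 + E)*384 = -122112 + 384*E)
q(670, 0) + r = (-122112 + 384*670) - 2 = (-122112 + 257280) - 2 = 135168 - 2 = 135166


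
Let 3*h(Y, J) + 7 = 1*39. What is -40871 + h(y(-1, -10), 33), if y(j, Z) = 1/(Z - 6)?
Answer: -122581/3 ≈ -40860.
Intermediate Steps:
y(j, Z) = 1/(-6 + Z)
h(Y, J) = 32/3 (h(Y, J) = -7/3 + (1*39)/3 = -7/3 + (⅓)*39 = -7/3 + 13 = 32/3)
-40871 + h(y(-1, -10), 33) = -40871 + 32/3 = -122581/3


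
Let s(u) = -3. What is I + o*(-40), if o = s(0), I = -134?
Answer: -14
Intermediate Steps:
o = -3
I + o*(-40) = -134 - 3*(-40) = -134 + 120 = -14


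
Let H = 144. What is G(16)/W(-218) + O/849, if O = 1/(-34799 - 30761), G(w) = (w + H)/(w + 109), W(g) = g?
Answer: -178113953/30334939800 ≈ -0.0058716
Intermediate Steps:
G(w) = (144 + w)/(109 + w) (G(w) = (w + 144)/(w + 109) = (144 + w)/(109 + w))
O = -1/65560 (O = 1/(-65560) = -1/65560 ≈ -1.5253e-5)
G(16)/W(-218) + O/849 = ((144 + 16)/(109 + 16))/(-218) - 1/65560/849 = (160/125)*(-1/218) - 1/65560*1/849 = ((1/125)*160)*(-1/218) - 1/55660440 = (32/25)*(-1/218) - 1/55660440 = -16/2725 - 1/55660440 = -178113953/30334939800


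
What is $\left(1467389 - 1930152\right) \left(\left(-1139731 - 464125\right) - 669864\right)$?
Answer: $1052193488360$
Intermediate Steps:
$\left(1467389 - 1930152\right) \left(\left(-1139731 - 464125\right) - 669864\right) = - 462763 \left(\left(-1139731 - 464125\right) - 669864\right) = - 462763 \left(-1603856 - 669864\right) = \left(-462763\right) \left(-2273720\right) = 1052193488360$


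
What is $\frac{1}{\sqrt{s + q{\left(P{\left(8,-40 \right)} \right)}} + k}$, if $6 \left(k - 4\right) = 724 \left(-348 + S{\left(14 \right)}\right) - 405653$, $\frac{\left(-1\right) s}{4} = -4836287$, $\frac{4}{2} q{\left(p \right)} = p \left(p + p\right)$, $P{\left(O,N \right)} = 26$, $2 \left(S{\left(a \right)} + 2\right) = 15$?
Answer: $- \frac{3921594}{426495203137} - \frac{432 \sqrt{134346}}{426495203137} \approx -9.5662 \cdot 10^{-6}$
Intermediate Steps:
$S{\left(a \right)} = \frac{11}{2}$ ($S{\left(a \right)} = -2 + \frac{1}{2} \cdot 15 = -2 + \frac{15}{2} = \frac{11}{2}$)
$q{\left(p \right)} = p^{2}$ ($q{\left(p \right)} = \frac{p \left(p + p\right)}{2} = \frac{p 2 p}{2} = \frac{2 p^{2}}{2} = p^{2}$)
$s = 19345148$ ($s = \left(-4\right) \left(-4836287\right) = 19345148$)
$k = - \frac{653599}{6}$ ($k = 4 + \frac{724 \left(-348 + \frac{11}{2}\right) - 405653}{6} = 4 + \frac{724 \left(- \frac{685}{2}\right) - 405653}{6} = 4 + \frac{-247970 - 405653}{6} = 4 + \frac{1}{6} \left(-653623\right) = 4 - \frac{653623}{6} = - \frac{653599}{6} \approx -1.0893 \cdot 10^{5}$)
$\frac{1}{\sqrt{s + q{\left(P{\left(8,-40 \right)} \right)}} + k} = \frac{1}{\sqrt{19345148 + 26^{2}} - \frac{653599}{6}} = \frac{1}{\sqrt{19345148 + 676} - \frac{653599}{6}} = \frac{1}{\sqrt{19345824} - \frac{653599}{6}} = \frac{1}{12 \sqrt{134346} - \frac{653599}{6}} = \frac{1}{- \frac{653599}{6} + 12 \sqrt{134346}}$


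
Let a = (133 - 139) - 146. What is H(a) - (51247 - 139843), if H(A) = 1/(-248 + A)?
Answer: 35438399/400 ≈ 88596.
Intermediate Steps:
a = -152 (a = -6 - 146 = -152)
H(a) - (51247 - 139843) = 1/(-248 - 152) - (51247 - 139843) = 1/(-400) - 1*(-88596) = -1/400 + 88596 = 35438399/400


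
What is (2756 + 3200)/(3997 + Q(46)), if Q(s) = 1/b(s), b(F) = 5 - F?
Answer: 61049/40969 ≈ 1.4901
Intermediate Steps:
Q(s) = 1/(5 - s)
(2756 + 3200)/(3997 + Q(46)) = (2756 + 3200)/(3997 - 1/(-5 + 46)) = 5956/(3997 - 1/41) = 5956/(163876/41) = 5956*(41/163876) = 61049/40969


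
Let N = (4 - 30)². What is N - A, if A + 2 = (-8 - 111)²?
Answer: -13483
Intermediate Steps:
A = 14159 (A = -2 + (-8 - 111)² = -2 + (-119)² = -2 + 14161 = 14159)
N = 676 (N = (-26)² = 676)
N - A = 676 - 1*14159 = 676 - 14159 = -13483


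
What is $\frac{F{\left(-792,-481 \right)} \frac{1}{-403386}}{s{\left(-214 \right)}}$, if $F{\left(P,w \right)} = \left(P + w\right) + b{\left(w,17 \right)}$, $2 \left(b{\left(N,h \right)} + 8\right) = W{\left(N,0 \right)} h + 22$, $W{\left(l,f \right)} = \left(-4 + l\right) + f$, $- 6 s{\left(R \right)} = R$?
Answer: $\frac{10785}{28774868} \approx 0.00037481$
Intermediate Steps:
$s{\left(R \right)} = - \frac{R}{6}$
$W{\left(l,f \right)} = -4 + f + l$
$b{\left(N,h \right)} = 3 + \frac{h \left(-4 + N\right)}{2}$ ($b{\left(N,h \right)} = -8 + \frac{\left(-4 + 0 + N\right) h + 22}{2} = -8 + \frac{\left(-4 + N\right) h + 22}{2} = -8 + \frac{h \left(-4 + N\right) + 22}{2} = -8 + \frac{22 + h \left(-4 + N\right)}{2} = -8 + \left(11 + \frac{h \left(-4 + N\right)}{2}\right) = 3 + \frac{h \left(-4 + N\right)}{2}$)
$F{\left(P,w \right)} = -31 + P + \frac{19 w}{2}$ ($F{\left(P,w \right)} = \left(P + w\right) + \left(3 + \frac{1}{2} \cdot 17 \left(-4 + w\right)\right) = \left(P + w\right) + \left(3 + \left(-34 + \frac{17 w}{2}\right)\right) = \left(P + w\right) + \left(-31 + \frac{17 w}{2}\right) = -31 + P + \frac{19 w}{2}$)
$\frac{F{\left(-792,-481 \right)} \frac{1}{-403386}}{s{\left(-214 \right)}} = \frac{\left(-31 - 792 + \frac{19}{2} \left(-481\right)\right) \frac{1}{-403386}}{\left(- \frac{1}{6}\right) \left(-214\right)} = \frac{\left(-31 - 792 - \frac{9139}{2}\right) \left(- \frac{1}{403386}\right)}{\frac{107}{3}} = \left(- \frac{10785}{2}\right) \left(- \frac{1}{403386}\right) \frac{3}{107} = \frac{3595}{268924} \cdot \frac{3}{107} = \frac{10785}{28774868}$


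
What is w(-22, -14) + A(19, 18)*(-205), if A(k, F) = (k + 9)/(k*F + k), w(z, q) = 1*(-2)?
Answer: -6462/361 ≈ -17.900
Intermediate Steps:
w(z, q) = -2
A(k, F) = (9 + k)/(k + F*k) (A(k, F) = (9 + k)/(F*k + k) = (9 + k)/(k + F*k))
w(-22, -14) + A(19, 18)*(-205) = -2 + ((9 + 19)/(19*(1 + 18)))*(-205) = -2 + ((1/19)*28/19)*(-205) = -2 + ((1/19)*(1/19)*28)*(-205) = -2 + (28/361)*(-205) = -2 - 5740/361 = -6462/361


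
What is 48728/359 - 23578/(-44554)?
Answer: 1089745907/7997443 ≈ 136.26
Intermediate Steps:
48728/359 - 23578/(-44554) = 48728*(1/359) - 23578*(-1/44554) = 48728/359 + 11789/22277 = 1089745907/7997443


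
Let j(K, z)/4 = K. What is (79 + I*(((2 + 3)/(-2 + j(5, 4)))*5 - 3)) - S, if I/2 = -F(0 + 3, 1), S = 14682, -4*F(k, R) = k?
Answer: -175265/12 ≈ -14605.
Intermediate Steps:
F(k, R) = -k/4
j(K, z) = 4*K
I = 3/2 (I = 2*(-(-1)*(0 + 3)/4) = 2*(-(-1)*3/4) = 2*(-1*(-3/4)) = 2*(3/4) = 3/2 ≈ 1.5000)
(79 + I*(((2 + 3)/(-2 + j(5, 4)))*5 - 3)) - S = (79 + 3*(((2 + 3)/(-2 + 4*5))*5 - 3)/2) - 1*14682 = (79 + 3*((5/(-2 + 20))*5 - 3)/2) - 14682 = (79 + 3*((5/18)*5 - 3)/2) - 14682 = (79 + 3*(25/18 - 3)/2) - 14682 = (79 + (3/2)*(-29/18)) - 14682 = (79 - 29/12) - 14682 = 919/12 - 14682 = -175265/12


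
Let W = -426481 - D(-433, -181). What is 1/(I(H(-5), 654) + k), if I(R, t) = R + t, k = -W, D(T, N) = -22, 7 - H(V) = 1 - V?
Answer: 1/427114 ≈ 2.3413e-6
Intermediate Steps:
H(V) = 6 + V (H(V) = 7 - (1 - V) = 7 + (-1 + V) = 6 + V)
W = -426459 (W = -426481 - 1*(-22) = -426481 + 22 = -426459)
k = 426459 (k = -1*(-426459) = 426459)
1/(I(H(-5), 654) + k) = 1/(((6 - 5) + 654) + 426459) = 1/((1 + 654) + 426459) = 1/(655 + 426459) = 1/427114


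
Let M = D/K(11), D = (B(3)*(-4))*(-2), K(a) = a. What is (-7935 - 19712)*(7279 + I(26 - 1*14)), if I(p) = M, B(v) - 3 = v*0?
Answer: -2214331171/11 ≈ -2.0130e+8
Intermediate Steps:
B(v) = 3 (B(v) = 3 + v*0 = 3 + 0 = 3)
D = 24 (D = (3*(-4))*(-2) = -12*(-2) = 24)
M = 24/11 ≈ 2.1818
I(p) = 24/11
(-7935 - 19712)*(7279 + I(26 - 1*14)) = (-7935 - 19712)*(7279 + 24/11) = -27647*80093/11 = -2214331171/11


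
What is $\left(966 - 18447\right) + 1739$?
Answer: $-15742$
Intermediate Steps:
$\left(966 - 18447\right) + 1739 = -17481 + 1739 = -15742$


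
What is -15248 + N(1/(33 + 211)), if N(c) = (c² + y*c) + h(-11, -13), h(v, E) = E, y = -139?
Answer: -908612811/59536 ≈ -15262.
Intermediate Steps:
N(c) = -13 + c² - 139*c (N(c) = (c² - 139*c) - 13 = -13 + c² - 139*c)
-15248 + N(1/(33 + 211)) = -15248 + (-13 + (1/(33 + 211))² - 139/(33 + 211)) = -15248 + (-13 + (1/244)² - 139/244) = -15248 + (-13 + (1/244)² - 139*1/244) = -15248 + (-13 + 1/59536 - 139/244) = -15248 - 807883/59536 = -908612811/59536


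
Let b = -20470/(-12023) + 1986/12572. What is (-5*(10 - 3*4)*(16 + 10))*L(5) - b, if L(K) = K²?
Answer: 491107143741/75576578 ≈ 6498.1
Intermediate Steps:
b = 140613259/75576578 (b = -20470*(-1/12023) + 1986*(1/12572) = 20470/12023 + 993/6286 = 140613259/75576578 ≈ 1.8605)
(-5*(10 - 3*4)*(16 + 10))*L(5) - b = -5*(10 - 3*4)*(16 + 10)*5² - 1*140613259/75576578 = -5*(10 - 12)*26*25 - 140613259/75576578 = -(-10)*26*25 - 140613259/75576578 = -5*(-52)*25 - 140613259/75576578 = 260*25 - 140613259/75576578 = 6500 - 140613259/75576578 = 491107143741/75576578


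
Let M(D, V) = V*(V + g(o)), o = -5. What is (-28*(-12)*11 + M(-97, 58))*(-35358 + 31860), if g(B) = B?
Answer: -23681460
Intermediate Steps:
M(D, V) = V*(-5 + V) (M(D, V) = V*(V - 5) = V*(-5 + V))
(-28*(-12)*11 + M(-97, 58))*(-35358 + 31860) = (-28*(-12)*11 + 58*(-5 + 58))*(-35358 + 31860) = (336*11 + 58*53)*(-3498) = (3696 + 3074)*(-3498) = 6770*(-3498) = -23681460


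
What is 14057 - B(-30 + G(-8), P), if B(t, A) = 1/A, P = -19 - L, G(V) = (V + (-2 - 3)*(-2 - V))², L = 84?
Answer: 1447872/103 ≈ 14057.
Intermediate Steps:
G(V) = (10 + 6*V)² (G(V) = (V - 5*(-2 - V))² = (V + (10 + 5*V))² = (10 + 6*V)²)
P = -103 (P = -19 - 1*84 = -19 - 84 = -103)
14057 - B(-30 + G(-8), P) = 14057 - 1/(-103) = 14057 - 1*(-1/103) = 14057 + 1/103 = 1447872/103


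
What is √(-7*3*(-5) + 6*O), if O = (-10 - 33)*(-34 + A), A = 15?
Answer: √5007 ≈ 70.760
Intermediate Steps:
O = 817 (O = (-10 - 33)*(-34 + 15) = -43*(-19) = 817)
√(-7*3*(-5) + 6*O) = √(-7*3*(-5) + 6*817) = √(-21*(-5) + 4902) = √(105 + 4902) = √5007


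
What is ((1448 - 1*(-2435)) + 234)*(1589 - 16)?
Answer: 6476041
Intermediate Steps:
((1448 - 1*(-2435)) + 234)*(1589 - 16) = ((1448 + 2435) + 234)*1573 = (3883 + 234)*1573 = 4117*1573 = 6476041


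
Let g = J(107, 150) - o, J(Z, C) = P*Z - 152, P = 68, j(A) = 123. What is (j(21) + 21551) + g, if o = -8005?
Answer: 36803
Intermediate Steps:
J(Z, C) = -152 + 68*Z (J(Z, C) = 68*Z - 152 = -152 + 68*Z)
g = 15129 (g = (-152 + 68*107) - 1*(-8005) = (-152 + 7276) + 8005 = 7124 + 8005 = 15129)
(j(21) + 21551) + g = (123 + 21551) + 15129 = 21674 + 15129 = 36803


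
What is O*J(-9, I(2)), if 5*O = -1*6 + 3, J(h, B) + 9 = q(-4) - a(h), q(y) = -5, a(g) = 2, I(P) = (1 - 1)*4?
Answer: 48/5 ≈ 9.6000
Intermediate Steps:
I(P) = 0 (I(P) = 0*4 = 0)
J(h, B) = -16 (J(h, B) = -9 + (-5 - 1*2) = -9 + (-5 - 2) = -9 - 7 = -16)
O = -⅗ (O = (-1*6 + 3)/5 = (-6 + 3)/5 = (⅕)*(-3) = -⅗ ≈ -0.60000)
O*J(-9, I(2)) = -⅗*(-16) = 48/5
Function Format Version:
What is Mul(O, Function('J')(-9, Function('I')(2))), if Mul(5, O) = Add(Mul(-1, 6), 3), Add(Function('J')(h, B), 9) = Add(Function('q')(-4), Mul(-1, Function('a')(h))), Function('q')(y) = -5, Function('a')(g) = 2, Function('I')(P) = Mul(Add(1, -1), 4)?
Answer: Rational(48, 5) ≈ 9.6000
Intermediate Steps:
Function('I')(P) = 0 (Function('I')(P) = Mul(0, 4) = 0)
Function('J')(h, B) = -16 (Function('J')(h, B) = Add(-9, Add(-5, Mul(-1, 2))) = Add(-9, Add(-5, -2)) = Add(-9, -7) = -16)
O = Rational(-3, 5) (O = Mul(Rational(1, 5), Add(Mul(-1, 6), 3)) = Mul(Rational(1, 5), Add(-6, 3)) = Mul(Rational(1, 5), -3) = Rational(-3, 5) ≈ -0.60000)
Mul(O, Function('J')(-9, Function('I')(2))) = Mul(Rational(-3, 5), -16) = Rational(48, 5)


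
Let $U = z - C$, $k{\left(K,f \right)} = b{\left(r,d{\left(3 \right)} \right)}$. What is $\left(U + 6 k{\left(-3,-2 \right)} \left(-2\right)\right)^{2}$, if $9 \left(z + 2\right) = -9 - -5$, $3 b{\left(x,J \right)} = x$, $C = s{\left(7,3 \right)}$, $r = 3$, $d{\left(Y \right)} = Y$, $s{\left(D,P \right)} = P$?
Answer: $\frac{24649}{81} \approx 304.31$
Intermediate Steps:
$C = 3$
$b{\left(x,J \right)} = \frac{x}{3}$
$k{\left(K,f \right)} = 1$ ($k{\left(K,f \right)} = \frac{1}{3} \cdot 3 = 1$)
$z = - \frac{22}{9}$ ($z = -2 + \frac{-9 - -5}{9} = -2 + \frac{-9 + 5}{9} = -2 + \frac{1}{9} \left(-4\right) = -2 - \frac{4}{9} = - \frac{22}{9} \approx -2.4444$)
$U = - \frac{49}{9}$ ($U = - \frac{22}{9} - 3 = - \frac{49}{9} \approx -5.4444$)
$\left(U + 6 k{\left(-3,-2 \right)} \left(-2\right)\right)^{2} = \left(- \frac{49}{9} + 6 \cdot 1 \left(-2\right)\right)^{2} = \left(- \frac{49}{9} + 6 \left(-2\right)\right)^{2} = \left(- \frac{49}{9} - 12\right)^{2} = \left(- \frac{157}{9}\right)^{2} = \frac{24649}{81}$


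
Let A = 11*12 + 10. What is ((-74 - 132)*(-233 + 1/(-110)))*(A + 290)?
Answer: 1140476976/55 ≈ 2.0736e+7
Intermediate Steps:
A = 142 (A = 132 + 10 = 142)
((-74 - 132)*(-233 + 1/(-110)))*(A + 290) = ((-74 - 132)*(-233 + 1/(-110)))*(142 + 290) = -206*(-233 - 1/110)*432 = -206*(-25631/110)*432 = (2639993/55)*432 = 1140476976/55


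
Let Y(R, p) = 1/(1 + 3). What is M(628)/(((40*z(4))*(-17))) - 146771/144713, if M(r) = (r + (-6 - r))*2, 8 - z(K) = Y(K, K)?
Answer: -385873307/381318755 ≈ -1.0119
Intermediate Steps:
Y(R, p) = 1/4
z(K) = 31/4 (z(K) = 8 - 1*1/4 = 8 - 1/4 = 31/4)
M(r) = -12 (M(r) = -6*2 = -12)
M(628)/(((40*z(4))*(-17))) - 146771/144713 = -12/((40*(31/4))*(-17)) - 146771/144713 = -12/(310*(-17)) - 146771*1/144713 = -12/(-5270) - 146771/144713 = -12*(-1/5270) - 146771/144713 = 6/2635 - 146771/144713 = -385873307/381318755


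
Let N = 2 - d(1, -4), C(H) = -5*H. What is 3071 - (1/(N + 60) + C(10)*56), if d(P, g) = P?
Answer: 358130/61 ≈ 5871.0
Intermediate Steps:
N = 1 (N = 2 - 1*1 = 2 - 1 = 1)
3071 - (1/(N + 60) + C(10)*56) = 3071 - (1/(1 + 60) - 5*10*56) = 3071 - (1/61 - 50*56) = 3071 - (1/61 - 2800) = 3071 - 1*(-170799/61) = 3071 + 170799/61 = 358130/61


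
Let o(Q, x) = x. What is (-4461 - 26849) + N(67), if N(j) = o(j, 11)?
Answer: -31299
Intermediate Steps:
N(j) = 11
(-4461 - 26849) + N(67) = (-4461 - 26849) + 11 = -31310 + 11 = -31299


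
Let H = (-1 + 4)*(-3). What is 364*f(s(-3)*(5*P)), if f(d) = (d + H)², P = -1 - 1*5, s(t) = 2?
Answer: 1733004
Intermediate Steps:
P = -6 (P = -1 - 5 = -6)
H = -9 (H = 3*(-3) = -9)
f(d) = (-9 + d)² (f(d) = (d - 9)² = (-9 + d)²)
364*f(s(-3)*(5*P)) = 364*(-9 + 2*(5*(-6)))² = 364*(-9 + 2*(-30))² = 364*(-9 - 60)² = 364*(-69)² = 364*4761 = 1733004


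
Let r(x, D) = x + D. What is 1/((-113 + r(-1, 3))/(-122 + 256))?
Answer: -134/111 ≈ -1.2072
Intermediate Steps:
r(x, D) = D + x
1/((-113 + r(-1, 3))/(-122 + 256)) = 1/((-113 + (3 - 1))/(-122 + 256)) = 1/((-113 + 2)/134) = 1/(-111*1/134) = 1/(-111/134) = -134/111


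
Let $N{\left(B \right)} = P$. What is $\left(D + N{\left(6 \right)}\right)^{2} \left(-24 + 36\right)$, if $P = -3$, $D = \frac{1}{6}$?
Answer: $\frac{289}{3} \approx 96.333$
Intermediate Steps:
$D = \frac{1}{6} \approx 0.16667$
$N{\left(B \right)} = -3$
$\left(D + N{\left(6 \right)}\right)^{2} \left(-24 + 36\right) = \left(\frac{1}{6} - 3\right)^{2} \left(-24 + 36\right) = \left(- \frac{17}{6}\right)^{2} \cdot 12 = \frac{289}{36} \cdot 12 = \frac{289}{3}$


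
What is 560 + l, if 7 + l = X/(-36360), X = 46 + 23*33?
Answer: 4021255/7272 ≈ 552.98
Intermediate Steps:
X = 805 (X = 46 + 759 = 805)
l = -51065/7272 (l = -7 + 805/(-36360) = -7 + 805*(-1/36360) = -7 - 161/7272 = -51065/7272 ≈ -7.0221)
560 + l = 560 - 51065/7272 = 4021255/7272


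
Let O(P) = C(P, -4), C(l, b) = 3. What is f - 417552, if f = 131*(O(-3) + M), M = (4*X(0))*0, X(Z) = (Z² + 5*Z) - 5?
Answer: -417159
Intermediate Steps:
O(P) = 3
X(Z) = -5 + Z² + 5*Z
M = 0 (M = (4*(-5 + 0² + 5*0))*0 = (4*(-5 + 0 + 0))*0 = (4*(-5))*0 = -20*0 = 0)
f = 393 (f = 131*(3 + 0) = 131*3 = 393)
f - 417552 = 393 - 417552 = -417159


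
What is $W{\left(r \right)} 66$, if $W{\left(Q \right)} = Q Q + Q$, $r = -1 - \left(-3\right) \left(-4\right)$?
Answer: $10296$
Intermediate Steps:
$r = -13$ ($r = -1 - 12 = -13$)
$W{\left(Q \right)} = Q + Q^{2}$ ($W{\left(Q \right)} = Q^{2} + Q = Q + Q^{2}$)
$W{\left(r \right)} 66 = - 13 \left(1 - 13\right) 66 = \left(-13\right) \left(-12\right) 66 = 156 \cdot 66 = 10296$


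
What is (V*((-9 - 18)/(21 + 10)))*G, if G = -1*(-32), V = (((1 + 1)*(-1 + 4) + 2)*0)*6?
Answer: 0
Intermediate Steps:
V = 0 (V = ((2*3 + 2)*0)*6 = ((6 + 2)*0)*6 = (8*0)*6 = 0*6 = 0)
G = 32
(V*((-9 - 18)/(21 + 10)))*G = (0*((-9 - 18)/(21 + 10)))*32 = (0*(-27/31))*32 = 0*32 = 0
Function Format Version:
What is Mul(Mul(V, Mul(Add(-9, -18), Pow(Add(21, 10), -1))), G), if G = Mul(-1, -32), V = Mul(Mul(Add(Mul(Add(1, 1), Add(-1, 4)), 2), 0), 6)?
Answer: 0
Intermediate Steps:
V = 0 (V = Mul(Mul(Add(Mul(2, 3), 2), 0), 6) = Mul(Mul(Add(6, 2), 0), 6) = Mul(Mul(8, 0), 6) = Mul(0, 6) = 0)
G = 32
Mul(Mul(V, Mul(Add(-9, -18), Pow(Add(21, 10), -1))), G) = Mul(Mul(0, Mul(Add(-9, -18), Pow(Add(21, 10), -1))), 32) = Mul(Mul(0, Mul(-27, Pow(31, -1))), 32) = Mul(Mul(0, Mul(-27, Rational(1, 31))), 32) = Mul(Mul(0, Rational(-27, 31)), 32) = Mul(0, 32) = 0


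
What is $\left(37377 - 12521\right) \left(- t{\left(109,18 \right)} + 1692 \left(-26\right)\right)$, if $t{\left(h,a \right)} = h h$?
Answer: $-1388779288$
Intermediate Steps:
$t{\left(h,a \right)} = h^{2}$
$\left(37377 - 12521\right) \left(- t{\left(109,18 \right)} + 1692 \left(-26\right)\right) = \left(37377 - 12521\right) \left(- 109^{2} + 1692 \left(-26\right)\right) = 24856 \left(\left(-1\right) 11881 - 43992\right) = 24856 \left(-11881 - 43992\right) = 24856 \left(-55873\right) = -1388779288$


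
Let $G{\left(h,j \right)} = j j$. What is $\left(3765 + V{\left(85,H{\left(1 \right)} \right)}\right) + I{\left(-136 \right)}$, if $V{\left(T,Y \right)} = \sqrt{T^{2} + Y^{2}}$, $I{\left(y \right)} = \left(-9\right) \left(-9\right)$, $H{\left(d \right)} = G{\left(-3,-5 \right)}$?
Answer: $3846 + 5 \sqrt{314} \approx 3934.6$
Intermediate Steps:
$G{\left(h,j \right)} = j^{2}$
$H{\left(d \right)} = 25$ ($H{\left(d \right)} = \left(-5\right)^{2} = 25$)
$I{\left(y \right)} = 81$
$\left(3765 + V{\left(85,H{\left(1 \right)} \right)}\right) + I{\left(-136 \right)} = \left(3765 + \sqrt{85^{2} + 25^{2}}\right) + 81 = \left(3765 + \sqrt{7225 + 625}\right) + 81 = \left(3765 + \sqrt{7850}\right) + 81 = \left(3765 + 5 \sqrt{314}\right) + 81 = 3846 + 5 \sqrt{314}$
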